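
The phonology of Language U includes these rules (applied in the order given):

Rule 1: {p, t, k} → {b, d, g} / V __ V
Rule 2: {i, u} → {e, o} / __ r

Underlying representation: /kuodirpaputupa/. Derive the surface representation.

Rule 1 (intervocalic voicing): /p/ is a voiceless stop between vowels /a/ and /u/, so it voices to [b]. /t/ is a voiceless stop between vowels /u/ and /u/, so it voices to [d]. /p/ is a voiceless stop between vowels /u/ and /a/, so it voices to [b]. /kuodirpaputupa/ → kuodirpabuduba.
Rule 2 (pre-rhotic lowering): /i/ is a high vowel immediately before /r/, so it lowers to [e]. /kuodirpabuduba/ → kuoderpabuduba.

kuoderpabuduba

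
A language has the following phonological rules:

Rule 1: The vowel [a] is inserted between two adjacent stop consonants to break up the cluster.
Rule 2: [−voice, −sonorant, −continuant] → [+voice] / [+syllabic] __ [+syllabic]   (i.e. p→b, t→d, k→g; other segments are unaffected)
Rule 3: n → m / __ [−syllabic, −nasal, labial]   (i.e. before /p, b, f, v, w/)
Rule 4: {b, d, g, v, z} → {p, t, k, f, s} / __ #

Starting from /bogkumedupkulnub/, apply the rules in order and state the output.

Rule 1 (stop-cluster a-epenthesis): /g/ and /k/ form a stop–stop cluster, so [a] is inserted between them. /p/ and /k/ form a stop–stop cluster, so [a] is inserted between them. /bogkumedupkulnub/ → bogakumedupakulnub.
Rule 2 (intervocalic voicing): /k/ is a voiceless stop between vowels /a/ and /u/, so it voices to [g]. /p/ is a voiceless stop between vowels /u/ and /a/, so it voices to [b]. /k/ is a voiceless stop between vowels /a/ and /u/, so it voices to [g]. /bogakumedupakulnub/ → bogagumedubagulnub.
Rule 3 (nasal place assimilation): no segment meets the environment; /bogagumedubagulnub/ is unchanged.
Rule 4 (final devoicing): /b/ is a voiced obstruent in word-final position, so it devoices to [p]. /bogagumedubagulnub/ → bogagumedubagulnup.

bogagumedubagulnup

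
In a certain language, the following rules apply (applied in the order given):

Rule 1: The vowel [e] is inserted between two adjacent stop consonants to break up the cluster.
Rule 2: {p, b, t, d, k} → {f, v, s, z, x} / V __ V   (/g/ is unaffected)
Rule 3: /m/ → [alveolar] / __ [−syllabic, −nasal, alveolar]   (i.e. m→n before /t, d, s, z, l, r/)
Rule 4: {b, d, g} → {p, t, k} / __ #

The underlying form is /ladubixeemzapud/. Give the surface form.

lazuvixeenzafut

Rule 1 (stop-cluster e-epenthesis): no segment meets the environment; /ladubixeemzapud/ is unchanged.
Rule 2 (intervocalic spirantization): /d/ is a stop between vowels /a/ and /u/, so it spirantizes to the fricative [z]. /b/ is a stop between vowels /u/ and /i/, so it spirantizes to the fricative [v]. /p/ is a stop between vowels /a/ and /u/, so it spirantizes to the fricative [f]. /ladubixeemzapud/ → lazuvixeemzafud.
Rule 3 (nasal place assimilation): /m/ precedes the alveolar consonant /z/, so it assimilates in place to [n]. /lazuvixeemzafud/ → lazuvixeenzafud.
Rule 4 (final devoicing): /d/ is a voiced stop in word-final position, so it devoices to [t]. /lazuvixeenzafud/ → lazuvixeenzafut.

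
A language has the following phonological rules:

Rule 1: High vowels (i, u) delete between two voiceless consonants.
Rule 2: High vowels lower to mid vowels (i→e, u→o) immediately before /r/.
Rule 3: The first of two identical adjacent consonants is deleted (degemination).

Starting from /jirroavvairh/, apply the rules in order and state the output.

jeroavaerh

Rule 1 (high vowel syncope): no segment meets the environment; /jirroavvairh/ is unchanged.
Rule 2 (pre-rhotic lowering): /i/ is a high vowel immediately before /r/, so it lowers to [e]. /i/ is a high vowel immediately before /r/, so it lowers to [e]. /jirroavvairh/ → jerroavvaerh.
Rule 3 (degemination): /rr/ is a geminate; the first /r/ deletes. /vv/ is a geminate; the first /v/ deletes. /jerroavvaerh/ → jeroavaerh.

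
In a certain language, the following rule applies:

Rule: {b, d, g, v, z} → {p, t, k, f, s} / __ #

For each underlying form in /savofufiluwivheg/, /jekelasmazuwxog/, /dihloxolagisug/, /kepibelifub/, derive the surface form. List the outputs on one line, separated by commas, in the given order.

/savofufiluwivheg/: /g/ is a voiced obstruent in word-final position, so it devoices to [k]. → [savofufiluwivhek].
/jekelasmazuwxog/: /g/ is a voiced obstruent in word-final position, so it devoices to [k]. → [jekelasmazuwxok].
/dihloxolagisug/: /g/ is a voiced obstruent in word-final position, so it devoices to [k]. → [dihloxolagisuk].
/kepibelifub/: /b/ is a voiced obstruent in word-final position, so it devoices to [p]. → [kepibelifup].

savofufiluwivhek, jekelasmazuwxok, dihloxolagisuk, kepibelifup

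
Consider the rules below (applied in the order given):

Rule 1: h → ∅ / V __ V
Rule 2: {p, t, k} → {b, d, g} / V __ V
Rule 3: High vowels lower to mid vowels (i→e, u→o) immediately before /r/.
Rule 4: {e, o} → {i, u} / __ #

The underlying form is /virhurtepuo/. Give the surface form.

verhortebuu

Rule 1 (intervocalic h-deletion): no segment meets the environment; /virhurtepuo/ is unchanged.
Rule 2 (intervocalic voicing): /p/ is a voiceless stop between vowels /e/ and /u/, so it voices to [b]. /virhurtepuo/ → virhurtebuo.
Rule 3 (pre-rhotic lowering): /i/ is a high vowel immediately before /r/, so it lowers to [e]. /u/ is a high vowel immediately before /r/, so it lowers to [o]. /virhurtebuo/ → verhortebuo.
Rule 4 (final vowel raising): /o/ is a mid vowel in word-final position, so it raises to [u]. /verhortebuo/ → verhortebuu.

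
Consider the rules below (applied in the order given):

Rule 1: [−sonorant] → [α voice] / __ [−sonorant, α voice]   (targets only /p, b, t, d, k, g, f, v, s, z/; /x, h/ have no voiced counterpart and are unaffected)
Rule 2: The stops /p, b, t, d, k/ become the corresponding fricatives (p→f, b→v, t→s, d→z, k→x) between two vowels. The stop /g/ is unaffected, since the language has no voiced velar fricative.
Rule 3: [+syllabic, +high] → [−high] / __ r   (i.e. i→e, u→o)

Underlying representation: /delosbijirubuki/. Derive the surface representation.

delozbijeruvuxi

Rule 1 (regressive voicing assimilation): /s/ precedes the voiced obstruent /b/, so it voices to [z] by assimilation. /delosbijirubuki/ → delozbijirubuki.
Rule 2 (intervocalic spirantization): /b/ is a stop between vowels /u/ and /u/, so it spirantizes to the fricative [v]. /k/ is a stop between vowels /u/ and /i/, so it spirantizes to the fricative [x]. /delozbijirubuki/ → delozbijiruvuxi.
Rule 3 (pre-rhotic lowering): /i/ is a high vowel immediately before /r/, so it lowers to [e]. /delozbijiruvuxi/ → delozbijeruvuxi.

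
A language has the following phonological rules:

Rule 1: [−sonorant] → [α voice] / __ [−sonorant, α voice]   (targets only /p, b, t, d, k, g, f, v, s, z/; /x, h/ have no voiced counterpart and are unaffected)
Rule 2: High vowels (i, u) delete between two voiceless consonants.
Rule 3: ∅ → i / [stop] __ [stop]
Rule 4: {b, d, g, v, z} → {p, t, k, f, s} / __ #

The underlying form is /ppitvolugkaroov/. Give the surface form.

pipidvolukikaroof

Rule 1 (regressive voicing assimilation): /t/ precedes the voiced obstruent /v/, so it voices to [d] by assimilation. /g/ precedes the voiceless obstruent /k/, so it devoices to [k] by assimilation. /ppitvolugkaroov/ → ppidvolukkaroov.
Rule 2 (high vowel syncope): no segment meets the environment; /ppidvolukkaroov/ is unchanged.
Rule 3 (stop-cluster i-epenthesis): /p/ and /p/ form a stop–stop cluster, so [i] is inserted between them. /k/ and /k/ form a stop–stop cluster, so [i] is inserted between them. /ppidvolukkaroov/ → pipidvolukikaroov.
Rule 4 (final devoicing): /v/ is a voiced obstruent in word-final position, so it devoices to [f]. /pipidvolukikaroov/ → pipidvolukikaroof.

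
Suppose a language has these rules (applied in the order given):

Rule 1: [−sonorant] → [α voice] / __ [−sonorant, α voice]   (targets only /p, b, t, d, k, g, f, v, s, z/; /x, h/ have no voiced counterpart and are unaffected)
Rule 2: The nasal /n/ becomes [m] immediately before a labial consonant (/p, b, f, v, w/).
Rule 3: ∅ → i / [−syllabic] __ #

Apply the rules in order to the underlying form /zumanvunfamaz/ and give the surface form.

zumamvumfamazi

Rule 1 (regressive voicing assimilation): no segment meets the environment; /zumanvunfamaz/ is unchanged.
Rule 2 (nasal place assimilation): /n/ precedes the labial consonant /v/, so it assimilates in place to [m]. /n/ precedes the labial consonant /f/, so it assimilates in place to [m]. /zumanvunfamaz/ → zumamvumfamaz.
Rule 3 (final i-epenthesis): the form ends in the consonant /z/, so [i] is inserted word-finally. /zumamvumfamaz/ → zumamvumfamazi.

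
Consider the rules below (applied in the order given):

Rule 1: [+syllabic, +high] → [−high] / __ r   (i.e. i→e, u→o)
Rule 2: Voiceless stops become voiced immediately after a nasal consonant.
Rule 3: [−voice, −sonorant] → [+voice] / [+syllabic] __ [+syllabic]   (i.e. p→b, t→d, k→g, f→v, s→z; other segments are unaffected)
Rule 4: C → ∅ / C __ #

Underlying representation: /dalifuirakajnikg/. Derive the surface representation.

Rule 1 (pre-rhotic lowering): /i/ is a high vowel immediately before /r/, so it lowers to [e]. /dalifuirakajnikg/ → dalifuerakajnikg.
Rule 2 (post-nasal voicing): no segment meets the environment; /dalifuerakajnikg/ is unchanged.
Rule 3 (intervocalic voicing): /f/ is a voiceless obstruent between vowels /i/ and /u/, so it voices to [v]. /k/ is a voiceless obstruent between vowels /a/ and /a/, so it voices to [g]. /dalifuerakajnikg/ → dalivueragajnikg.
Rule 4 (final cluster simplification): /g/ is the second consonant of a word-final cluster /kg/, so it deletes. /dalivueragajnikg/ → dalivueragajnik.

dalivueragajnik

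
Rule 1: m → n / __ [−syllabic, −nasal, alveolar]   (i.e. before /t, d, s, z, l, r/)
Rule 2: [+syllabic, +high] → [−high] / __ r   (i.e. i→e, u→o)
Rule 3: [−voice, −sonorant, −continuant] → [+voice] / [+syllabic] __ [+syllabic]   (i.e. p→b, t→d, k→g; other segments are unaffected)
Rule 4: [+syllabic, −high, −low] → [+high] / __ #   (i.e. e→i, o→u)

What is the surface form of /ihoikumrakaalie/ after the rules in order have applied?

ihoigunragaalii

Rule 1 (nasal place assimilation): /m/ precedes the alveolar consonant /r/, so it assimilates in place to [n]. /ihoikumrakaalie/ → ihoikunrakaalie.
Rule 2 (pre-rhotic lowering): no segment meets the environment; /ihoikunrakaalie/ is unchanged.
Rule 3 (intervocalic voicing): /k/ is a voiceless stop between vowels /i/ and /u/, so it voices to [g]. /k/ is a voiceless stop between vowels /a/ and /a/, so it voices to [g]. /ihoikunrakaalie/ → ihoigunragaalie.
Rule 4 (final vowel raising): /e/ is a mid vowel in word-final position, so it raises to [i]. /ihoigunragaalie/ → ihoigunragaalii.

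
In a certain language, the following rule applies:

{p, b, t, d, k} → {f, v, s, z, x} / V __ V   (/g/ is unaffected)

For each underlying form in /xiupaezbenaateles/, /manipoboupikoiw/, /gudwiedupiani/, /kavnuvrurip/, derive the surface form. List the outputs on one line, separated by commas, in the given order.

xiufaezbenaaseles, manifovoufixoiw, gudwiezufiani, kavnuvrurip

/xiupaezbenaateles/: /p/ is a stop between vowels /u/ and /a/, so it spirantizes to the fricative [f]. /t/ is a stop between vowels /a/ and /e/, so it spirantizes to the fricative [s]. → [xiufaezbenaaseles].
/manipoboupikoiw/: /p/ is a stop between vowels /i/ and /o/, so it spirantizes to the fricative [f]. /b/ is a stop between vowels /o/ and /o/, so it spirantizes to the fricative [v]. /p/ is a stop between vowels /u/ and /i/, so it spirantizes to the fricative [f]. /k/ is a stop between vowels /i/ and /o/, so it spirantizes to the fricative [x]. → [manifovoufixoiw].
/gudwiedupiani/: /d/ is a stop between vowels /e/ and /u/, so it spirantizes to the fricative [z]. /p/ is a stop between vowels /u/ and /i/, so it spirantizes to the fricative [f]. → [gudwiezufiani].
/kavnuvrurip/: the rule's environment is not met; surfaces unchanged as [kavnuvrurip].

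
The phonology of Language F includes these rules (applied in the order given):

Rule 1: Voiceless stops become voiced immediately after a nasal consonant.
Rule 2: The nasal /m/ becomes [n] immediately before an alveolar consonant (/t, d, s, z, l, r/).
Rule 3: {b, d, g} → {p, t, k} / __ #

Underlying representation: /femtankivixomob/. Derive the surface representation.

fendangivixomop

Rule 1 (post-nasal voicing): /t/ is a voiceless stop immediately after the nasal /m/, so it voices to [d]. /k/ is a voiceless stop immediately after the nasal /n/, so it voices to [g]. /femtankivixomob/ → femdangivixomob.
Rule 2 (nasal place assimilation): /m/ precedes the alveolar consonant /d/, so it assimilates in place to [n]. /femdangivixomob/ → fendangivixomob.
Rule 3 (final devoicing): /b/ is a voiced stop in word-final position, so it devoices to [p]. /fendangivixomob/ → fendangivixomop.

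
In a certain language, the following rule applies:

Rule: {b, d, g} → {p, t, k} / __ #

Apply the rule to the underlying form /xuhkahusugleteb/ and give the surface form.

xuhkahusugletep

/b/ is a voiced stop in word-final position, so it devoices to [p].
The other instance of /g/ does not occur in the required environment and remains unchanged.
Surface form: [xuhkahusugletep].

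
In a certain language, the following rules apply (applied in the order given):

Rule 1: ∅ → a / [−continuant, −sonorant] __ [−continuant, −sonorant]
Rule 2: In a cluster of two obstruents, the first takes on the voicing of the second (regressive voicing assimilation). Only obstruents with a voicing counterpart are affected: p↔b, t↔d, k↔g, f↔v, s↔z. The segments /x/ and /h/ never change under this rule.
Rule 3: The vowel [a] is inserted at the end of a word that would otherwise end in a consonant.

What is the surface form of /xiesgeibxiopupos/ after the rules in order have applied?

Rule 1 (stop-cluster a-epenthesis): no segment meets the environment; /xiesgeibxiopupos/ is unchanged.
Rule 2 (regressive voicing assimilation): /s/ precedes the voiced obstruent /g/, so it voices to [z] by assimilation. /b/ precedes the voiceless obstruent /x/, so it devoices to [p] by assimilation. /xiesgeibxiopupos/ → xiezgeipxiopupos.
Rule 3 (final a-epenthesis): the form ends in the consonant /s/, so [a] is inserted word-finally. /xiezgeipxiopupos/ → xiezgeipxiopuposa.

xiezgeipxiopuposa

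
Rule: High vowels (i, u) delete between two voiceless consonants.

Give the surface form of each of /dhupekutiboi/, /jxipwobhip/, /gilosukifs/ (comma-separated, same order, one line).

dhpektiboi, jxpwobhp, giloskfs

/dhupekutiboi/: /u/ is a high vowel flanked by voiceless consonants /h/ and /p/, so it deletes. /u/ is a high vowel flanked by voiceless consonants /k/ and /t/, so it deletes. → [dhpektiboi].
/jxipwobhip/: /i/ is a high vowel flanked by voiceless consonants /x/ and /p/, so it deletes. /i/ is a high vowel flanked by voiceless consonants /h/ and /p/, so it deletes. → [jxpwobhp].
/gilosukifs/: /u/ is a high vowel flanked by voiceless consonants /s/ and /k/, so it deletes. /i/ is a high vowel flanked by voiceless consonants /k/ and /f/, so it deletes. → [giloskfs].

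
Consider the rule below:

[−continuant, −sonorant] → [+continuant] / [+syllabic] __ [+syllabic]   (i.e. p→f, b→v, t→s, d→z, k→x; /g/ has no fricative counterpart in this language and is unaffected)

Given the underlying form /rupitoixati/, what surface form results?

rufisoixasi

/p/ is a stop between vowels /u/ and /i/, so it spirantizes to the fricative [f].
/t/ is a stop between vowels /i/ and /o/, so it spirantizes to the fricative [s].
/t/ is a stop between vowels /a/ and /i/, so it spirantizes to the fricative [s].
Surface form: [rufisoixasi].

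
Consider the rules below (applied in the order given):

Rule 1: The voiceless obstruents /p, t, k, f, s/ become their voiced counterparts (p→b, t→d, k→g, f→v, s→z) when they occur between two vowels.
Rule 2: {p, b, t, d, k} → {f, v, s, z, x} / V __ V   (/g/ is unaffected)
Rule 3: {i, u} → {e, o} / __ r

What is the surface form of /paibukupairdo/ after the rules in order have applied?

paivuguvaerdo

Rule 1 (intervocalic voicing): /k/ is a voiceless obstruent between vowels /u/ and /u/, so it voices to [g]. /p/ is a voiceless obstruent between vowels /u/ and /a/, so it voices to [b]. /paibukupairdo/ → paibugubairdo.
Rule 2 (intervocalic spirantization): /b/ is a stop between vowels /i/ and /u/, so it spirantizes to the fricative [v]. /b/ is a stop between vowels /u/ and /a/, so it spirantizes to the fricative [v]. /paibugubairdo/ → paivuguvairdo.
Rule 3 (pre-rhotic lowering): /i/ is a high vowel immediately before /r/, so it lowers to [e]. /paivuguvairdo/ → paivuguvaerdo.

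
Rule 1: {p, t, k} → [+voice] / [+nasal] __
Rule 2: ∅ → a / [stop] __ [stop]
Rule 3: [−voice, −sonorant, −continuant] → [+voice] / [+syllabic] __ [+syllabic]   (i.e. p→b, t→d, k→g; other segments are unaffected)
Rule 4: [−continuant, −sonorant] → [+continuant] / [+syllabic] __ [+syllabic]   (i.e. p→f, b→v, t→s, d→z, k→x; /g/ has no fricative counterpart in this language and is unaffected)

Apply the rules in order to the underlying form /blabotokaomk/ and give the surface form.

Rule 1 (post-nasal voicing): /k/ is a voiceless stop immediately after the nasal /m/, so it voices to [g]. /blabotokaomk/ → blabotokaomg.
Rule 2 (stop-cluster a-epenthesis): no segment meets the environment; /blabotokaomg/ is unchanged.
Rule 3 (intervocalic voicing): /t/ is a voiceless stop between vowels /o/ and /o/, so it voices to [d]. /k/ is a voiceless stop between vowels /o/ and /a/, so it voices to [g]. /blabotokaomg/ → blabodogaomg.
Rule 4 (intervocalic spirantization): /b/ is a stop between vowels /a/ and /o/, so it spirantizes to the fricative [v]. /d/ is a stop between vowels /o/ and /o/, so it spirantizes to the fricative [z]. /blabodogaomg/ → blavozogaomg.

blavozogaomg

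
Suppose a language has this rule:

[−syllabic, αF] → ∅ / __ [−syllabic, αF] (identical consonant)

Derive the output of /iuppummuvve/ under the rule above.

iupumuve

/pp/ is a geminate; the first /p/ deletes.
/mm/ is a geminate; the first /m/ deletes.
/vv/ is a geminate; the first /v/ deletes.
Surface form: [iupumuve].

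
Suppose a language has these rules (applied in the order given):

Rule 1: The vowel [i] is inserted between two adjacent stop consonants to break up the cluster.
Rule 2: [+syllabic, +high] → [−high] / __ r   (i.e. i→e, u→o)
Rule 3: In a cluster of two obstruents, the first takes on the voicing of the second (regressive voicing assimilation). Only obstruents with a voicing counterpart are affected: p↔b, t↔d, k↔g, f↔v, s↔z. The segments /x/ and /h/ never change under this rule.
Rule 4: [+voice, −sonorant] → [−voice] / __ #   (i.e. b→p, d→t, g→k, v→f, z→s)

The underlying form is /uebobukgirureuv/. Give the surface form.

uebobukigeroreuf

Rule 1 (stop-cluster i-epenthesis): /k/ and /g/ form a stop–stop cluster, so [i] is inserted between them. /uebobukgirureuv/ → uebobukigirureuv.
Rule 2 (pre-rhotic lowering): /i/ is a high vowel immediately before /r/, so it lowers to [e]. /u/ is a high vowel immediately before /r/, so it lowers to [o]. /uebobukigirureuv/ → uebobukigeroreuv.
Rule 3 (regressive voicing assimilation): no segment meets the environment; /uebobukigeroreuv/ is unchanged.
Rule 4 (final devoicing): /v/ is a voiced obstruent in word-final position, so it devoices to [f]. /uebobukigeroreuv/ → uebobukigeroreuf.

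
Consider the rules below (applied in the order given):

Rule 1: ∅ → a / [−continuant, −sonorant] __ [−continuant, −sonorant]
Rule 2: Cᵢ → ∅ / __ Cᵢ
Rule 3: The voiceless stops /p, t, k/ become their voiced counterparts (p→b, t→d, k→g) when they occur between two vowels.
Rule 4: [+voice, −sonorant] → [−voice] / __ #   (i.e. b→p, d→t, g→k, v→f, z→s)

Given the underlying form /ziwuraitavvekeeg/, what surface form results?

ziwuraidavegeek

Rule 1 (stop-cluster a-epenthesis): no segment meets the environment; /ziwuraitavvekeeg/ is unchanged.
Rule 2 (degemination): /vv/ is a geminate; the first /v/ deletes. /ziwuraitavvekeeg/ → ziwuraitavekeeg.
Rule 3 (intervocalic voicing): /t/ is a voiceless stop between vowels /i/ and /a/, so it voices to [d]. /k/ is a voiceless stop between vowels /e/ and /e/, so it voices to [g]. /ziwuraitavekeeg/ → ziwuraidavegeeg.
Rule 4 (final devoicing): /g/ is a voiced obstruent in word-final position, so it devoices to [k]. /ziwuraidavegeeg/ → ziwuraidavegeek.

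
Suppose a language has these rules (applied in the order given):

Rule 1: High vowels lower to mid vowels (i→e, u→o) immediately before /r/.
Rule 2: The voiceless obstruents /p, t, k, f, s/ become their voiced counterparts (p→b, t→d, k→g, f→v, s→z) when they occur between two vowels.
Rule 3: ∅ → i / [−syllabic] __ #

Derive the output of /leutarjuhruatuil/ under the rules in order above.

leudarjuhruaduili

Rule 1 (pre-rhotic lowering): no segment meets the environment; /leutarjuhruatuil/ is unchanged.
Rule 2 (intervocalic voicing): /t/ is a voiceless obstruent between vowels /u/ and /a/, so it voices to [d]. /t/ is a voiceless obstruent between vowels /a/ and /u/, so it voices to [d]. /leutarjuhruatuil/ → leudarjuhruaduil.
Rule 3 (final i-epenthesis): the form ends in the consonant /l/, so [i] is inserted word-finally. /leudarjuhruaduil/ → leudarjuhruaduili.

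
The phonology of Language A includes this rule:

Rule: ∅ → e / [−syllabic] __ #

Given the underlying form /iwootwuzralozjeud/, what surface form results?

the form ends in the consonant /d/, so [e] is inserted word-finally.
Surface form: [iwootwuzralozjeude].

iwootwuzralozjeude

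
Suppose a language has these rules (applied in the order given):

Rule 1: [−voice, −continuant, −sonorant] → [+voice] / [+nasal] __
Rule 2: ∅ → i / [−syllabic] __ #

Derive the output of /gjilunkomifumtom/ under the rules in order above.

Rule 1 (post-nasal voicing): /k/ is a voiceless stop immediately after the nasal /n/, so it voices to [g]. /t/ is a voiceless stop immediately after the nasal /m/, so it voices to [d]. /gjilunkomifumtom/ → gjilungomifumdom.
Rule 2 (final i-epenthesis): the form ends in the consonant /m/, so [i] is inserted word-finally. /gjilungomifumdom/ → gjilungomifumdomi.

gjilungomifumdomi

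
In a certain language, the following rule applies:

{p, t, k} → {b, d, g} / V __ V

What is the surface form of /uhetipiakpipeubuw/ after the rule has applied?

uhedibiakpibeubuw

Scanning /uhetipiakpipeubuw/: /t/ is a voiceless stop between vowels /e/ and /i/, so it voices to [d]; /p/ is a voiceless stop between vowels /i/ and /i/, so it voices to [b]; /k/ at position 9 is not in the conditioning environment; /p/ at position 10 is not in the conditioning environment; /p/ is a voiceless stop between vowels /i/ and /e/, so it voices to [b].
Result: [uhedibiakpibeubuw].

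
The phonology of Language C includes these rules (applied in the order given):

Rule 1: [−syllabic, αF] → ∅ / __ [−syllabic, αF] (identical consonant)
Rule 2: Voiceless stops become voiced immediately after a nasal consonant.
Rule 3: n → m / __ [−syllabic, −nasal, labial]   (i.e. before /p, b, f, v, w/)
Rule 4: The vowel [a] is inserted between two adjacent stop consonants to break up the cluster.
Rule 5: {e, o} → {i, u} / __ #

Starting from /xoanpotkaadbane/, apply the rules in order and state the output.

xoambotakaadabani

Rule 1 (degemination): no segment meets the environment; /xoanpotkaadbane/ is unchanged.
Rule 2 (post-nasal voicing): /p/ is a voiceless stop immediately after the nasal /n/, so it voices to [b]. /xoanpotkaadbane/ → xoanbotkaadbane.
Rule 3 (nasal place assimilation): /n/ precedes the labial consonant /b/, so it assimilates in place to [m]. /xoanbotkaadbane/ → xoambotkaadbane.
Rule 4 (stop-cluster a-epenthesis): /t/ and /k/ form a stop–stop cluster, so [a] is inserted between them. /d/ and /b/ form a stop–stop cluster, so [a] is inserted between them. /xoambotkaadbane/ → xoambotakaadabane.
Rule 5 (final vowel raising): /e/ is a mid vowel in word-final position, so it raises to [i]. /xoambotakaadabane/ → xoambotakaadabani.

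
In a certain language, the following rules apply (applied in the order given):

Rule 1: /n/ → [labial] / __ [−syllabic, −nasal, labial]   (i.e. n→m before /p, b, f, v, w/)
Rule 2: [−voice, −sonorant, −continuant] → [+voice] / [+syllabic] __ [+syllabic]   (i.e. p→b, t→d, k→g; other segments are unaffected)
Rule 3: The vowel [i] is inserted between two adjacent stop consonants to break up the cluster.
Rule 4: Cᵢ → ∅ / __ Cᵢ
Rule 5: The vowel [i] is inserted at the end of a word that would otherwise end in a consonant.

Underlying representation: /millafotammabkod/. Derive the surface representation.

Rule 1 (nasal place assimilation): no segment meets the environment; /millafotammabkod/ is unchanged.
Rule 2 (intervocalic voicing): /t/ is a voiceless stop between vowels /o/ and /a/, so it voices to [d]. /millafotammabkod/ → millafodammabkod.
Rule 3 (stop-cluster i-epenthesis): /b/ and /k/ form a stop–stop cluster, so [i] is inserted between them. /millafodammabkod/ → millafodammabikod.
Rule 4 (degemination): /ll/ is a geminate; the first /l/ deletes. /mm/ is a geminate; the first /m/ deletes. /millafodammabikod/ → milafodamabikod.
Rule 5 (final i-epenthesis): the form ends in the consonant /d/, so [i] is inserted word-finally. /milafodamabikod/ → milafodamabikodi.

milafodamabikodi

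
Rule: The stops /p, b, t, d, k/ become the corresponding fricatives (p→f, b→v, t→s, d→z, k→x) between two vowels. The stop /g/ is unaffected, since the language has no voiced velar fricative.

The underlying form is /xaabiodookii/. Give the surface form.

/b/ is a stop between vowels /a/ and /i/, so it spirantizes to the fricative [v].
/d/ is a stop between vowels /o/ and /o/, so it spirantizes to the fricative [z].
/k/ is a stop between vowels /o/ and /i/, so it spirantizes to the fricative [x].
Surface form: [xaaviozooxii].

xaaviozooxii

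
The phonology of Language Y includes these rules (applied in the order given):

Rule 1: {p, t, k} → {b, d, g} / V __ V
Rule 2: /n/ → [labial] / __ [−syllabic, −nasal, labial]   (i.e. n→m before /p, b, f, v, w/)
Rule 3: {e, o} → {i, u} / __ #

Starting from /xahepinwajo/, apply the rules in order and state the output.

xahebimwaju

Rule 1 (intervocalic voicing): /p/ is a voiceless stop between vowels /e/ and /i/, so it voices to [b]. /xahepinwajo/ → xahebinwajo.
Rule 2 (nasal place assimilation): /n/ precedes the labial consonant /w/, so it assimilates in place to [m]. /xahebinwajo/ → xahebimwajo.
Rule 3 (final vowel raising): /o/ is a mid vowel in word-final position, so it raises to [u]. /xahebimwajo/ → xahebimwaju.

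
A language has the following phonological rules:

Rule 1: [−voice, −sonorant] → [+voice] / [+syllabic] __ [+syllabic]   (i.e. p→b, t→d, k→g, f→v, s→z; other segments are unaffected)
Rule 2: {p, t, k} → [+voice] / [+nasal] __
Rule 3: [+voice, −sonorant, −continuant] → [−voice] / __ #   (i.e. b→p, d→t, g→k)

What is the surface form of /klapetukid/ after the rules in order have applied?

klabedugit

Rule 1 (intervocalic voicing): /p/ is a voiceless obstruent between vowels /a/ and /e/, so it voices to [b]. /t/ is a voiceless obstruent between vowels /e/ and /u/, so it voices to [d]. /k/ is a voiceless obstruent between vowels /u/ and /i/, so it voices to [g]. /klapetukid/ → klabedugid.
Rule 2 (post-nasal voicing): no segment meets the environment; /klabedugid/ is unchanged.
Rule 3 (final devoicing): /d/ is a voiced stop in word-final position, so it devoices to [t]. /klabedugid/ → klabedugit.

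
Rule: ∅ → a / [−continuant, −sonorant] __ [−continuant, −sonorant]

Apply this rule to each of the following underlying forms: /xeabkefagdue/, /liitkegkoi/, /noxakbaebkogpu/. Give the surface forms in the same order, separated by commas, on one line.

xeabakefagadue, liitakegakoi, noxakabaebakogapu

/xeabkefagdue/: /b/ and /k/ form a stop–stop cluster, so [a] is inserted between them. /g/ and /d/ form a stop–stop cluster, so [a] is inserted between them. → [xeabakefagadue].
/liitkegkoi/: /t/ and /k/ form a stop–stop cluster, so [a] is inserted between them. /g/ and /k/ form a stop–stop cluster, so [a] is inserted between them. → [liitakegakoi].
/noxakbaebkogpu/: /k/ and /b/ form a stop–stop cluster, so [a] is inserted between them. /b/ and /k/ form a stop–stop cluster, so [a] is inserted between them. /g/ and /p/ form a stop–stop cluster, so [a] is inserted between them. → [noxakabaebakogapu].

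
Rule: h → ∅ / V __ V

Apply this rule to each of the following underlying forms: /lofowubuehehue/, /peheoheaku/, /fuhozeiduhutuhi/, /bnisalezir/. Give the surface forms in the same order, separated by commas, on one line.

lofowubueeue, peeoeaku, fuozeiduutui, bnisalezir

/lofowubuehehue/: /h/ occurs between vowels /e/ and /e/, so it deletes. /h/ occurs between vowels /e/ and /u/, so it deletes. → [lofowubueeue].
/peheoheaku/: /h/ occurs between vowels /e/ and /e/, so it deletes. /h/ occurs between vowels /o/ and /e/, so it deletes. → [peeoeaku].
/fuhozeiduhutuhi/: /h/ occurs between vowels /u/ and /o/, so it deletes. /h/ occurs between vowels /u/ and /u/, so it deletes. /h/ occurs between vowels /u/ and /i/, so it deletes. → [fuozeiduutui].
/bnisalezir/: the rule's environment is not met; surfaces unchanged as [bnisalezir].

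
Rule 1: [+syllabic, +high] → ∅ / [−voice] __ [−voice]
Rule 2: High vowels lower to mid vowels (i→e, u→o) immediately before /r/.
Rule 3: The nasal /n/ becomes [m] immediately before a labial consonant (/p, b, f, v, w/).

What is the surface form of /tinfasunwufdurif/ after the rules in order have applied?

Rule 1 (high vowel syncope): no segment meets the environment; /tinfasunwufdurif/ is unchanged.
Rule 2 (pre-rhotic lowering): /u/ is a high vowel immediately before /r/, so it lowers to [o]. /tinfasunwufdurif/ → tinfasunwufdorif.
Rule 3 (nasal place assimilation): /n/ precedes the labial consonant /f/, so it assimilates in place to [m]. /n/ precedes the labial consonant /w/, so it assimilates in place to [m]. /tinfasunwufdorif/ → timfasumwufdorif.

timfasumwufdorif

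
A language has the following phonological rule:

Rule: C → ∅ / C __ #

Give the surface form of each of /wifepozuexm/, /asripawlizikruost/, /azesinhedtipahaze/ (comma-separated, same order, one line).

wifepozuex, asripawlizikruos, azesinhedtipahaze

/wifepozuexm/: /m/ is the second consonant of a word-final cluster /xm/, so it deletes. → [wifepozuex].
/asripawlizikruost/: /t/ is the second consonant of a word-final cluster /st/, so it deletes. → [asripawlizikruos].
/azesinhedtipahaze/: the rule's environment is not met; surfaces unchanged as [azesinhedtipahaze].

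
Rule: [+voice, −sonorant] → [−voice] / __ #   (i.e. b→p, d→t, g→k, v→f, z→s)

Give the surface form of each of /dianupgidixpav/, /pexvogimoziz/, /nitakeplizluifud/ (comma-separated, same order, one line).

dianupgidixpaf, pexvogimozis, nitakeplizluifut

/dianupgidixpav/: /v/ is a voiced obstruent in word-final position, so it devoices to [f]. → [dianupgidixpaf].
/pexvogimoziz/: /z/ is a voiced obstruent in word-final position, so it devoices to [s]. → [pexvogimozis].
/nitakeplizluifud/: /d/ is a voiced obstruent in word-final position, so it devoices to [t]. → [nitakeplizluifut].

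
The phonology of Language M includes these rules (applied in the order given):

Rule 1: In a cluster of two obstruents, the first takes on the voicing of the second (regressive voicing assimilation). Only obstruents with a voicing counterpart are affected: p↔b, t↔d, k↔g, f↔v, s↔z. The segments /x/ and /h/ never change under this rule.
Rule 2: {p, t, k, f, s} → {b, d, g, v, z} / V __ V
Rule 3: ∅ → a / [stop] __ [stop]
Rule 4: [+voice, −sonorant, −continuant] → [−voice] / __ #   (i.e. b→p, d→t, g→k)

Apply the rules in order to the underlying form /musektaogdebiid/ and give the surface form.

muzekataogadebiit

Rule 1 (regressive voicing assimilation): no segment meets the environment; /musektaogdebiid/ is unchanged.
Rule 2 (intervocalic voicing): /s/ is a voiceless obstruent between vowels /u/ and /e/, so it voices to [z]. /musektaogdebiid/ → muzektaogdebiid.
Rule 3 (stop-cluster a-epenthesis): /k/ and /t/ form a stop–stop cluster, so [a] is inserted between them. /g/ and /d/ form a stop–stop cluster, so [a] is inserted between them. /muzektaogdebiid/ → muzekataogadebiid.
Rule 4 (final devoicing): /d/ is a voiced stop in word-final position, so it devoices to [t]. /muzekataogadebiid/ → muzekataogadebiit.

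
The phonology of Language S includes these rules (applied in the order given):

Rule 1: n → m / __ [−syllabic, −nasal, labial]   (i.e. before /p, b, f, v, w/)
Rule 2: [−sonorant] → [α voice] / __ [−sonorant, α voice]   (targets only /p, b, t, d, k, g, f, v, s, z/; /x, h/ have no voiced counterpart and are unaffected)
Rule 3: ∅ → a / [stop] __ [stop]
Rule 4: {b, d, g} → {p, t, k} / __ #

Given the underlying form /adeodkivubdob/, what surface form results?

adeotakivubadop

Rule 1 (nasal place assimilation): no segment meets the environment; /adeodkivubdob/ is unchanged.
Rule 2 (regressive voicing assimilation): /d/ precedes the voiceless obstruent /k/, so it devoices to [t] by assimilation. /adeodkivubdob/ → adeotkivubdob.
Rule 3 (stop-cluster a-epenthesis): /t/ and /k/ form a stop–stop cluster, so [a] is inserted between them. /b/ and /d/ form a stop–stop cluster, so [a] is inserted between them. /adeotkivubdob/ → adeotakivubadob.
Rule 4 (final devoicing): /b/ is a voiced stop in word-final position, so it devoices to [p]. /adeotakivubadob/ → adeotakivubadop.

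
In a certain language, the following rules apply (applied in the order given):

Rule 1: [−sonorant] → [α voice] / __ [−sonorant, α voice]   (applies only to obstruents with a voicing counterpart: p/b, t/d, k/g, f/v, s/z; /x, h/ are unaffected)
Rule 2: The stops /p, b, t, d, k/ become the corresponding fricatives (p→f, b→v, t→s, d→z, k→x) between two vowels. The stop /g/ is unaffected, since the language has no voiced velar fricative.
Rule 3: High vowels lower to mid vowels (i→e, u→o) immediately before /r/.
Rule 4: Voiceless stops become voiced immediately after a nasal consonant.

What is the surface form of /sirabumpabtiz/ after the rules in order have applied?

Rule 1 (regressive voicing assimilation): /b/ precedes the voiceless obstruent /t/, so it devoices to [p] by assimilation. /sirabumpabtiz/ → sirabumpaptiz.
Rule 2 (intervocalic spirantization): /b/ is a stop between vowels /a/ and /u/, so it spirantizes to the fricative [v]. /sirabumpaptiz/ → siravumpaptiz.
Rule 3 (pre-rhotic lowering): /i/ is a high vowel immediately before /r/, so it lowers to [e]. /siravumpaptiz/ → seravumpaptiz.
Rule 4 (post-nasal voicing): /p/ is a voiceless stop immediately after the nasal /m/, so it voices to [b]. /seravumpaptiz/ → seravumbaptiz.

seravumbaptiz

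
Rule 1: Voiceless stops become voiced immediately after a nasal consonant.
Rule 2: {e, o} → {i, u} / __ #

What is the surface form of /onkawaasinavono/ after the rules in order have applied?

ongawaasinavonu

Rule 1 (post-nasal voicing): /k/ is a voiceless stop immediately after the nasal /n/, so it voices to [g]. /onkawaasinavono/ → ongawaasinavono.
Rule 2 (final vowel raising): /o/ is a mid vowel in word-final position, so it raises to [u]. /ongawaasinavono/ → ongawaasinavonu.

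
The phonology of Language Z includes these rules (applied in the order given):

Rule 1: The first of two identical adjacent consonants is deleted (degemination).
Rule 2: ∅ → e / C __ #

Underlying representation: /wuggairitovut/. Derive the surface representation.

Rule 1 (degemination): /gg/ is a geminate; the first /g/ deletes. /wuggairitovut/ → wugairitovut.
Rule 2 (final e-epenthesis): the form ends in the consonant /t/, so [e] is inserted word-finally. /wugairitovut/ → wugairitovute.

wugairitovute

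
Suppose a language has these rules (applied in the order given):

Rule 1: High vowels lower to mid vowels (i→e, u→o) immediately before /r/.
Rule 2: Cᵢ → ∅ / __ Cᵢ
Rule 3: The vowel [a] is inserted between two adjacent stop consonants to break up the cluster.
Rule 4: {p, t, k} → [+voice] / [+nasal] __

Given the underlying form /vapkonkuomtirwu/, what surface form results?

vapakonguomderwu

Rule 1 (pre-rhotic lowering): /i/ is a high vowel immediately before /r/, so it lowers to [e]. /vapkonkuomtirwu/ → vapkonkuomterwu.
Rule 2 (degemination): no segment meets the environment; /vapkonkuomterwu/ is unchanged.
Rule 3 (stop-cluster a-epenthesis): /p/ and /k/ form a stop–stop cluster, so [a] is inserted between them. /vapkonkuomterwu/ → vapakonkuomterwu.
Rule 4 (post-nasal voicing): /k/ is a voiceless stop immediately after the nasal /n/, so it voices to [g]. /t/ is a voiceless stop immediately after the nasal /m/, so it voices to [d]. /vapakonkuomterwu/ → vapakonguomderwu.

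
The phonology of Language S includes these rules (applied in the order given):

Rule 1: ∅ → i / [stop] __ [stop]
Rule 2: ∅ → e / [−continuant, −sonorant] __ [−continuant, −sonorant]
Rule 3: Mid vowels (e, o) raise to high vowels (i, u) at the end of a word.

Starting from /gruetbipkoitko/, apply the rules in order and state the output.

Rule 1 (stop-cluster i-epenthesis): /t/ and /b/ form a stop–stop cluster, so [i] is inserted between them. /p/ and /k/ form a stop–stop cluster, so [i] is inserted between them. /t/ and /k/ form a stop–stop cluster, so [i] is inserted between them. /gruetbipkoitko/ → gruetibipikoitiko.
Rule 2 (stop-cluster e-epenthesis): no segment meets the environment; /gruetibipikoitiko/ is unchanged.
Rule 3 (final vowel raising): /o/ is a mid vowel in word-final position, so it raises to [u]. /gruetibipikoitiko/ → gruetibipikoitiku.

gruetibipikoitiku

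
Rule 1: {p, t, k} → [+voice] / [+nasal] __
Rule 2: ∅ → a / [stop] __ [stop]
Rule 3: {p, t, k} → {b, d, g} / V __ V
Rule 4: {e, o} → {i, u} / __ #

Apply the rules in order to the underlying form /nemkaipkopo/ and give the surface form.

nemgaibagobu

Rule 1 (post-nasal voicing): /k/ is a voiceless stop immediately after the nasal /m/, so it voices to [g]. /nemkaipkopo/ → nemgaipkopo.
Rule 2 (stop-cluster a-epenthesis): /p/ and /k/ form a stop–stop cluster, so [a] is inserted between them. /nemgaipkopo/ → nemgaipakopo.
Rule 3 (intervocalic voicing): /p/ is a voiceless stop between vowels /i/ and /a/, so it voices to [b]. /k/ is a voiceless stop between vowels /a/ and /o/, so it voices to [g]. /p/ is a voiceless stop between vowels /o/ and /o/, so it voices to [b]. /nemgaipakopo/ → nemgaibagobo.
Rule 4 (final vowel raising): /o/ is a mid vowel in word-final position, so it raises to [u]. /nemgaibagobo/ → nemgaibagobu.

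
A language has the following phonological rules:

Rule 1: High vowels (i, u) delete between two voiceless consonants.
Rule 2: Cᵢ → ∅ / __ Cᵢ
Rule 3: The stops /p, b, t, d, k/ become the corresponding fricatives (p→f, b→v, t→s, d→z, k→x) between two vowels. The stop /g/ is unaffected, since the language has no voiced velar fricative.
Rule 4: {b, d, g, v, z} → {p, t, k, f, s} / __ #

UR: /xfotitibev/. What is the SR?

Rule 1 (high vowel syncope): /i/ is a high vowel flanked by voiceless consonants /t/ and /t/, so it deletes. /xfotitibev/ → xfottibev.
Rule 2 (degemination): /tt/ is a geminate; the first /t/ deletes. /xfottibev/ → xfotibev.
Rule 3 (intervocalic spirantization): /t/ is a stop between vowels /o/ and /i/, so it spirantizes to the fricative [s]. /b/ is a stop between vowels /i/ and /e/, so it spirantizes to the fricative [v]. /xfotibev/ → xfosivev.
Rule 4 (final devoicing): /v/ is a voiced obstruent in word-final position, so it devoices to [f]. /xfosivev/ → xfosivef.

xfosivef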